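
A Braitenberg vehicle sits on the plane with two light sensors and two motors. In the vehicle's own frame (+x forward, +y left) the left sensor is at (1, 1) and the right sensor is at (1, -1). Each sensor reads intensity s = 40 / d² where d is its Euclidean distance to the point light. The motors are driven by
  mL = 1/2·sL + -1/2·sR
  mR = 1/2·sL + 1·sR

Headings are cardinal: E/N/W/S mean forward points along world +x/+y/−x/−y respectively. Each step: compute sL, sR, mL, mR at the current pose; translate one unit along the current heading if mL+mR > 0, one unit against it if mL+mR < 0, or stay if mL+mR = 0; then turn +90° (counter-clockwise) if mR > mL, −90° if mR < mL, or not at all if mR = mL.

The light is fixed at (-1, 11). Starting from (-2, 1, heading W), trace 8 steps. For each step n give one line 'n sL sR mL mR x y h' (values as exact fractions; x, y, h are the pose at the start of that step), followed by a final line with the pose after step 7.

n=0: pose=(-2,1,W); sL=8/25, sR=8/17; mL=-32/425, mR=268/425; mL+mR=236/425 → advance +1; mR−mL=12/17 → turn +1·90°
n=1: pose=(-3,1,S); sL=20/61, sR=4/13; mL=8/793, mR=374/793; mL+mR=382/793 → advance +1; mR−mL=6/13 → turn +1·90°
n=2: pose=(-3,0,E); sL=40/101, sR=8/29; mL=176/2929, mR=1388/2929; mL+mR=1564/2929 → advance +1; mR−mL=12/29 → turn +1·90°
n=3: pose=(-2,0,N); sL=5/13, sR=2/5; mL=-1/130, mR=77/130; mL+mR=38/65 → advance +1; mR−mL=3/5 → turn +1·90°
n=4: pose=(-2,1,W); sL=8/25, sR=8/17; mL=-32/425, mR=268/425; mL+mR=236/425 → advance +1; mR−mL=12/17 → turn +1·90°
n=5: pose=(-3,1,S); sL=20/61, sR=4/13; mL=8/793, mR=374/793; mL+mR=382/793 → advance +1; mR−mL=6/13 → turn +1·90°
n=6: pose=(-3,0,E); sL=40/101, sR=8/29; mL=176/2929, mR=1388/2929; mL+mR=1564/2929 → advance +1; mR−mL=12/29 → turn +1·90°
n=7: pose=(-2,0,N); sL=5/13, sR=2/5; mL=-1/130, mR=77/130; mL+mR=38/65 → advance +1; mR−mL=3/5 → turn +1·90°

0 8/25 8/17 -32/425 268/425 -2 1 W
1 20/61 4/13 8/793 374/793 -3 1 S
2 40/101 8/29 176/2929 1388/2929 -3 0 E
3 5/13 2/5 -1/130 77/130 -2 0 N
4 8/25 8/17 -32/425 268/425 -2 1 W
5 20/61 4/13 8/793 374/793 -3 1 S
6 40/101 8/29 176/2929 1388/2929 -3 0 E
7 5/13 2/5 -1/130 77/130 -2 0 N
final -2 1 W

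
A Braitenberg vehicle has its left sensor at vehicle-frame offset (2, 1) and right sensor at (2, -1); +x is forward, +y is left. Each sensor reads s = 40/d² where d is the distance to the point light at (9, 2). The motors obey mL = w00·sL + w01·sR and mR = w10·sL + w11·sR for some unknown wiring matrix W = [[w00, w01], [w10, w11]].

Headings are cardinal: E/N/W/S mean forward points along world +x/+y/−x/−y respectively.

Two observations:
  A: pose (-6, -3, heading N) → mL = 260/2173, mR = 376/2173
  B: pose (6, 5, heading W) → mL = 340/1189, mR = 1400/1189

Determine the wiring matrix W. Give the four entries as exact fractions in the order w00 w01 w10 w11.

obs A: pose=(-6,-3,N) → sL=8/53, sR=8/41, mL=260/2173, mR=376/2173
obs B: pose=(6,5,W) → sL=40/29, sR=40/41, mL=340/1189, mR=1400/1189
sensor matrix S = [[8/53, 8/41], [40/29, 40/41]]; det S = -7680/63017
solve [mL_A; mL_B] = S·[w00; w01] and [mR_A; mR_B] = S·[w10; w11]:
  w00 = -1/2, w01 = 1, w10 = 1/2, w11 = 1/2

-1/2 1 1/2 1/2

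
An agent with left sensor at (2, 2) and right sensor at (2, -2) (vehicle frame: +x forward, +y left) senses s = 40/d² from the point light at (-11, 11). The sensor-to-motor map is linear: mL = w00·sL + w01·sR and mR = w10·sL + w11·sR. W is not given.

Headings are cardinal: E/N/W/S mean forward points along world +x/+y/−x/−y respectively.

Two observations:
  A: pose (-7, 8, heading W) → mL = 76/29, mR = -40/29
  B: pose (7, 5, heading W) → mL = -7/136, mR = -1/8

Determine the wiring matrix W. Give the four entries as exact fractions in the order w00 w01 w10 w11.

-1 1/2 -1 0

obs A: pose=(-7,8,W) → sL=40/29, sR=8, mL=76/29, mR=-40/29
obs B: pose=(7,5,W) → sL=1/8, sR=5/34, mL=-7/136, mR=-1/8
sensor matrix S = [[40/29, 8], [1/8, 5/34]]; det S = -393/493
solve [mL_A; mL_B] = S·[w00; w01] and [mR_A; mR_B] = S·[w10; w11]:
  w00 = -1, w01 = 1/2, w10 = -1, w11 = 0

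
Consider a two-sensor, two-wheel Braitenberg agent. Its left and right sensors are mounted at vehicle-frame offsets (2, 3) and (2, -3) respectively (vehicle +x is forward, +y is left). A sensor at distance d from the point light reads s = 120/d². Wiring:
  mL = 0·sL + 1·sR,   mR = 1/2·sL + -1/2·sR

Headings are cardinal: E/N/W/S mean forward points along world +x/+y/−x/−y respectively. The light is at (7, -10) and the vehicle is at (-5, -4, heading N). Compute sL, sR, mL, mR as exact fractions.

left sensor world pos  = (-8, -2); dL² = 289
right sensor world pos = (-2, -2); dR² = 145
sL = 120/289 = 120/289
sR = 120/145 = 24/29
mL = 0·sL + 1·sR = 24/29
mR = 1/2·sL + -1/2·sR = -1728/8381

120/289 24/29 24/29 -1728/8381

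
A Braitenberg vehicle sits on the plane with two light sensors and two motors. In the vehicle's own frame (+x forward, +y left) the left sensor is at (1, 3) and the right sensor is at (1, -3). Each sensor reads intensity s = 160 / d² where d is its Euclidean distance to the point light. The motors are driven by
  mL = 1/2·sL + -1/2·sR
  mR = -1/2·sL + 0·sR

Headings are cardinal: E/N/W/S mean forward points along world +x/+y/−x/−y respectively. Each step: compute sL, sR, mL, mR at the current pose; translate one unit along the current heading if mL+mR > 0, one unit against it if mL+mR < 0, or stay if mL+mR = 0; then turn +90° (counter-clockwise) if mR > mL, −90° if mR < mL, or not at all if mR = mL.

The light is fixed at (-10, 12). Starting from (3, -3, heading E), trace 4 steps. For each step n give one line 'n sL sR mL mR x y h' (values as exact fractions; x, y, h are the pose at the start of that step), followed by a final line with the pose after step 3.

0 8/17 4/13 18/221 -4/17 3 -3 E
1 160/481 160/337 -11520/162097 -80/481 2 -3 S
2 16/41 80/121 -672/4961 -8/41 2 -2 W
3 160/269 32/85 2496/22865 -80/269 3 -2 N
final 3 -3 E

n=0: pose=(3,-3,E); sL=8/17, sR=4/13; mL=18/221, mR=-4/17; mL+mR=-2/13 → advance -1; mR−mL=-70/221 → turn -1·90°
n=1: pose=(2,-3,S); sL=160/481, sR=160/337; mL=-11520/162097, mR=-80/481; mL+mR=-80/337 → advance -1; mR−mL=-15440/162097 → turn -1·90°
n=2: pose=(2,-2,W); sL=16/41, sR=80/121; mL=-672/4961, mR=-8/41; mL+mR=-40/121 → advance -1; mR−mL=-296/4961 → turn -1·90°
n=3: pose=(3,-2,N); sL=160/269, sR=32/85; mL=2496/22865, mR=-80/269; mL+mR=-16/85 → advance -1; mR−mL=-9296/22865 → turn -1·90°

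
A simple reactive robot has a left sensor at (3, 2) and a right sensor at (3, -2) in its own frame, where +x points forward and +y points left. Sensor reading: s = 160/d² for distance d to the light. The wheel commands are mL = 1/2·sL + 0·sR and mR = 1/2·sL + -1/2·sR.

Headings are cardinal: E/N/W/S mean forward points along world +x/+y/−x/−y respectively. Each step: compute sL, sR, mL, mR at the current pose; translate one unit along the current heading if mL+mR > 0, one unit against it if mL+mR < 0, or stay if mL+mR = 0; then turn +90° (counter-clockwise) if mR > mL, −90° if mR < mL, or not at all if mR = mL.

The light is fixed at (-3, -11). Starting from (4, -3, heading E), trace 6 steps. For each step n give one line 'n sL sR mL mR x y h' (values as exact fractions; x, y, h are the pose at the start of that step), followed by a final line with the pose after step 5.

n=0: pose=(4,-3,E); sL=4/5, sR=20/17; mL=2/5, mR=-16/85; mL+mR=18/85 → advance +1; mR−mL=-10/17 → turn -1·90°
n=1: pose=(5,-3,S); sL=32/25, sR=160/61; mL=16/25, mR=-1024/1525; mL+mR=-48/1525 → advance -1; mR−mL=-80/61 → turn -1·90°
n=2: pose=(5,-2,W); sL=80/37, sR=80/73; mL=40/37, mR=1440/2701; mL+mR=4360/2701 → advance +1; mR−mL=-40/73 → turn -1·90°
n=3: pose=(4,-2,N); sL=160/169, sR=32/45; mL=80/169, mR=896/7605; mL+mR=4496/7605 → advance +1; mR−mL=-16/45 → turn -1·90°
n=4: pose=(4,-1,E); sL=40/61, sR=40/41; mL=20/61, mR=-400/2501; mL+mR=420/2501 → advance +1; mR−mL=-20/41 → turn -1·90°
n=5: pose=(5,-1,S); sL=160/149, sR=32/17; mL=80/149, mR=-1024/2533; mL+mR=336/2533 → advance +1; mR−mL=-16/17 → turn -1·90°

0 4/5 20/17 2/5 -16/85 4 -3 E
1 32/25 160/61 16/25 -1024/1525 5 -3 S
2 80/37 80/73 40/37 1440/2701 5 -2 W
3 160/169 32/45 80/169 896/7605 4 -2 N
4 40/61 40/41 20/61 -400/2501 4 -1 E
5 160/149 32/17 80/149 -1024/2533 5 -1 S
final 5 -2 W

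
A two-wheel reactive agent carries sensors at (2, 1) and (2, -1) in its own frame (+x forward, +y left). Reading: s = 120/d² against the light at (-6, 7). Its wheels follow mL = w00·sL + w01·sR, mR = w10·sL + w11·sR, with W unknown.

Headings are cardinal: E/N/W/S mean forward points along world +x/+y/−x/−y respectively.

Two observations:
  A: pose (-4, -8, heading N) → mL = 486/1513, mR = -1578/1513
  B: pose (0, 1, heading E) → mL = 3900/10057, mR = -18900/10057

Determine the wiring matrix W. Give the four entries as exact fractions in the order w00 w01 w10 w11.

-1/2 1 -1 -1/2

obs A: pose=(-4,-8,N) → sL=12/17, sR=60/89, mL=486/1513, mR=-1578/1513
obs B: pose=(0,1,E) → sL=120/89, sR=120/113, mL=3900/10057, mR=-18900/10057
sensor matrix S = [[12/17, 60/89], [120/89, 120/113]]; det S = -2424960/15216241
solve [mL_A; mL_B] = S·[w00; w01] and [mR_A; mR_B] = S·[w10; w11]:
  w00 = -1/2, w01 = 1, w10 = -1, w11 = -1/2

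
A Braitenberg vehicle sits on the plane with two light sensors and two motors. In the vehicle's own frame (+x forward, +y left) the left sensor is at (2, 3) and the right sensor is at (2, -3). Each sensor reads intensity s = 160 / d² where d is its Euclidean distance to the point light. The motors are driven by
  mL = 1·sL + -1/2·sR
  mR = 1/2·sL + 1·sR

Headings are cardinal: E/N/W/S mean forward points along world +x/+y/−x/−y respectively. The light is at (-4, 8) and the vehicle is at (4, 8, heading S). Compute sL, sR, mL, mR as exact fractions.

left sensor world pos  = (7, 6); dL² = 125
right sensor world pos = (1, 6); dR² = 29
sL = 160/125 = 32/25
sR = 160/29 = 160/29
mL = 1·sL + -1/2·sR = -1072/725
mR = 1/2·sL + 1·sR = 4464/725

32/25 160/29 -1072/725 4464/725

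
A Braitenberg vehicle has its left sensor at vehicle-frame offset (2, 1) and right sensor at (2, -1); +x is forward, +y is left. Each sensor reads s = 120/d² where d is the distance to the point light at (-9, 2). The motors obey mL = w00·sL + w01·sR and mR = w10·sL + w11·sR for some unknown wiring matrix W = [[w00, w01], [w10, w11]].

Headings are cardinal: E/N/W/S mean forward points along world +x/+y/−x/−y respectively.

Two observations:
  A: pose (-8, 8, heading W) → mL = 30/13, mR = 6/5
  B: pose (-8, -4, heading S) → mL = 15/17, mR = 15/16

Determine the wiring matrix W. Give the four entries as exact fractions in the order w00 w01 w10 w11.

1/2 0 0 1/2

obs A: pose=(-8,8,W) → sL=60/13, sR=12/5, mL=30/13, mR=6/5
obs B: pose=(-8,-4,S) → sL=30/17, sR=15/8, mL=15/17, mR=15/16
sensor matrix S = [[60/13, 12/5], [30/17, 15/8]]; det S = 1953/442
solve [mL_A; mL_B] = S·[w00; w01] and [mR_A; mR_B] = S·[w10; w11]:
  w00 = 1/2, w01 = 0, w10 = 0, w11 = 1/2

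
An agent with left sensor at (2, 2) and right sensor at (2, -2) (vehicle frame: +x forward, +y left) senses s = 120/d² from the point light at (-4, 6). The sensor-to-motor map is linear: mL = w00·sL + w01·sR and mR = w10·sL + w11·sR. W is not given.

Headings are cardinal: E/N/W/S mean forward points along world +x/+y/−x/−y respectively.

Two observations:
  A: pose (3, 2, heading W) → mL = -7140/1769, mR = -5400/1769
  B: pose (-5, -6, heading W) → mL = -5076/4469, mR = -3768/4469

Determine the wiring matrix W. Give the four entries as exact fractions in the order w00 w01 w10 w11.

obs A: pose=(3,2,W) → sL=120/61, sR=120/29, mL=-7140/1769, mR=-5400/1769
obs B: pose=(-5,-6,W) → sL=24/41, sR=120/109, mL=-5076/4469, mR=-3768/4469
sensor matrix S = [[120/61, 120/29], [24/41, 120/109]]; det S = -2027520/7905661
solve [mL_A; mL_B] = S·[w00; w01] and [mR_A; mR_B] = S·[w10; w11]:
  w00 = -1, w01 = -1/2, w10 = -1/2, w11 = -1/2

-1 -1/2 -1/2 -1/2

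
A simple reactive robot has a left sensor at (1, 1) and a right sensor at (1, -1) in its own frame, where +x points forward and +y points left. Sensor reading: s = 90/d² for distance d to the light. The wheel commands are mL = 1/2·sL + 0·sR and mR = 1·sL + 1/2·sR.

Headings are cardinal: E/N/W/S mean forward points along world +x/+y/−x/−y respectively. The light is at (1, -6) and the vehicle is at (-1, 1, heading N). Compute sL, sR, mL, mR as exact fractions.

left sensor world pos  = (-2, 2); dL² = 73
right sensor world pos = (0, 2); dR² = 65
sL = 90/73 = 90/73
sR = 90/65 = 18/13
mL = 1/2·sL + 0·sR = 45/73
mR = 1·sL + 1/2·sR = 1827/949

90/73 18/13 45/73 1827/949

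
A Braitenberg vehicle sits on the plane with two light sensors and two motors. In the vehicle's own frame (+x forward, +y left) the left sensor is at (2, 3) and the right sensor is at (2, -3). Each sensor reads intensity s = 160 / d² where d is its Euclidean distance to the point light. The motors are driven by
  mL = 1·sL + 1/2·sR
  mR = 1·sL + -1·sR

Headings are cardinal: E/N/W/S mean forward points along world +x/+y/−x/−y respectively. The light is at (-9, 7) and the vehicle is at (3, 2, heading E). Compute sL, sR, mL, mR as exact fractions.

left sensor world pos  = (5, 5); dL² = 200
right sensor world pos = (5, -1); dR² = 260
sL = 160/200 = 4/5
sR = 160/260 = 8/13
mL = 1·sL + 1/2·sR = 72/65
mR = 1·sL + -1·sR = 12/65

4/5 8/13 72/65 12/65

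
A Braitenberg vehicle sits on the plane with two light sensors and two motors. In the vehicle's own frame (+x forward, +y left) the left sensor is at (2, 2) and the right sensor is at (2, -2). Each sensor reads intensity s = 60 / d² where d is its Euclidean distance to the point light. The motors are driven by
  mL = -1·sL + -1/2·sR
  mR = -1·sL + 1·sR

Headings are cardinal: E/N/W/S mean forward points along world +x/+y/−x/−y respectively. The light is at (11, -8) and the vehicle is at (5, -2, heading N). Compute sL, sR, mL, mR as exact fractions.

15/32 3/4 -27/32 9/32

left sensor world pos  = (3, 0); dL² = 128
right sensor world pos = (7, 0); dR² = 80
sL = 60/128 = 15/32
sR = 60/80 = 3/4
mL = -1·sL + -1/2·sR = -27/32
mR = -1·sL + 1·sR = 9/32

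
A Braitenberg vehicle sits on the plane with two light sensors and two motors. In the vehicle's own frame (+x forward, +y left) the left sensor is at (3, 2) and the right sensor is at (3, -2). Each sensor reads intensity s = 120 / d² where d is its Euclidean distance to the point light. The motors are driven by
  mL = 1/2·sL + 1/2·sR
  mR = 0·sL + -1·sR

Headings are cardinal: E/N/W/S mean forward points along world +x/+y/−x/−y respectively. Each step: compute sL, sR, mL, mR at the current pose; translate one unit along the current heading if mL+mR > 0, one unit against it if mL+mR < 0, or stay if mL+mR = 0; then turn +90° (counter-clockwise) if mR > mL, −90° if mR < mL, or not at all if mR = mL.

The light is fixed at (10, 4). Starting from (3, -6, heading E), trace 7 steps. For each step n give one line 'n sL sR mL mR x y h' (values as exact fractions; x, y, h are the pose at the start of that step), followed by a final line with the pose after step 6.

0 3/2 3/4 9/8 -3/4 3 -6 E
1 24/37 120/233 5016/8621 -120/233 4 -6 S
2 12/25 20/27 412/675 -20/27 4 -7 W
3 120/113 120/73 11160/8249 -120/73 5 -7 N
4 15/13 3/5 57/65 -3/5 5 -8 E
5 120/229 40/87 9800/19923 -40/87 6 -8 S
6 60/137 12/17 1332/2329 -12/17 6 -9 W
final 7 -9 N

n=0: pose=(3,-6,E); sL=3/2, sR=3/4; mL=9/8, mR=-3/4; mL+mR=3/8 → advance +1; mR−mL=-15/8 → turn -1·90°
n=1: pose=(4,-6,S); sL=24/37, sR=120/233; mL=5016/8621, mR=-120/233; mL+mR=576/8621 → advance +1; mR−mL=-9456/8621 → turn -1·90°
n=2: pose=(4,-7,W); sL=12/25, sR=20/27; mL=412/675, mR=-20/27; mL+mR=-88/675 → advance -1; mR−mL=-304/225 → turn -1·90°
n=3: pose=(5,-7,N); sL=120/113, sR=120/73; mL=11160/8249, mR=-120/73; mL+mR=-2400/8249 → advance -1; mR−mL=-24720/8249 → turn -1·90°
n=4: pose=(5,-8,E); sL=15/13, sR=3/5; mL=57/65, mR=-3/5; mL+mR=18/65 → advance +1; mR−mL=-96/65 → turn -1·90°
n=5: pose=(6,-8,S); sL=120/229, sR=40/87; mL=9800/19923, mR=-40/87; mL+mR=640/19923 → advance +1; mR−mL=-6320/6641 → turn -1·90°
n=6: pose=(6,-9,W); sL=60/137, sR=12/17; mL=1332/2329, mR=-12/17; mL+mR=-312/2329 → advance -1; mR−mL=-2976/2329 → turn -1·90°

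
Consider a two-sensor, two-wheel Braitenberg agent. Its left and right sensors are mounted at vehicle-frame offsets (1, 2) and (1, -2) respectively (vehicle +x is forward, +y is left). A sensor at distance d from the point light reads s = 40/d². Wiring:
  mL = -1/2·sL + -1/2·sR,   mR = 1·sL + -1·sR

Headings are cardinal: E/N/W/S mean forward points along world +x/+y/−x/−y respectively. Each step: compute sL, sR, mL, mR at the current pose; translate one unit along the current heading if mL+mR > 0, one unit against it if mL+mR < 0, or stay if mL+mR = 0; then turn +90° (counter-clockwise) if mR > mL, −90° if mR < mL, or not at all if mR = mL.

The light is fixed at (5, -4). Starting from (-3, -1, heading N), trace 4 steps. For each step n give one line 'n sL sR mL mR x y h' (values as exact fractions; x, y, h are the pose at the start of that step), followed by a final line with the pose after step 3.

0 10/29 10/13 -210/377 -160/377 -3 -1 N
1 40/81 40/97 -3560/7857 640/7857 -3 -2 W
2 20/13 20/41 -540/533 560/533 -2 -2 S
3 8/9 40/37 -328/333 -64/333 -2 -3 E
final -3 -3 N

n=0: pose=(-3,-1,N); sL=10/29, sR=10/13; mL=-210/377, mR=-160/377; mL+mR=-370/377 → advance -1; mR−mL=50/377 → turn +1·90°
n=1: pose=(-3,-2,W); sL=40/81, sR=40/97; mL=-3560/7857, mR=640/7857; mL+mR=-2920/7857 → advance -1; mR−mL=1400/2619 → turn +1·90°
n=2: pose=(-2,-2,S); sL=20/13, sR=20/41; mL=-540/533, mR=560/533; mL+mR=20/533 → advance +1; mR−mL=1100/533 → turn +1·90°
n=3: pose=(-2,-3,E); sL=8/9, sR=40/37; mL=-328/333, mR=-64/333; mL+mR=-392/333 → advance -1; mR−mL=88/111 → turn +1·90°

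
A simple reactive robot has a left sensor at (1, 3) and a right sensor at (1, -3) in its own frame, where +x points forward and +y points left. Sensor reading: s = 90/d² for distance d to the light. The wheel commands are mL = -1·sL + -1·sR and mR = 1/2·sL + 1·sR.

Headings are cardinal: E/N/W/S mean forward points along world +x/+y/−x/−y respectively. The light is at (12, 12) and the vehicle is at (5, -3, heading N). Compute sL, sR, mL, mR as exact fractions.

left sensor world pos  = (2, -2); dL² = 296
right sensor world pos = (8, -2); dR² = 212
sL = 90/296 = 45/148
sR = 90/212 = 45/106
mL = -1·sL + -1·sR = -5715/7844
mR = 1/2·sL + 1·sR = 9045/15688

45/148 45/106 -5715/7844 9045/15688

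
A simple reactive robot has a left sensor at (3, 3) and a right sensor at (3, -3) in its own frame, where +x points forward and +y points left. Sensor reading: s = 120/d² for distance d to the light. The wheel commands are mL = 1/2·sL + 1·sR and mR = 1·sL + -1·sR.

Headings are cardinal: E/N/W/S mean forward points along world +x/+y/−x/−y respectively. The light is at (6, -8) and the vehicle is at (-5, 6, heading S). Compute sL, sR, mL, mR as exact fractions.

24/37 120/317 8244/11729 3168/11729

left sensor world pos  = (-2, 3); dL² = 185
right sensor world pos = (-8, 3); dR² = 317
sL = 120/185 = 24/37
sR = 120/317 = 120/317
mL = 1/2·sL + 1·sR = 8244/11729
mR = 1·sL + -1·sR = 3168/11729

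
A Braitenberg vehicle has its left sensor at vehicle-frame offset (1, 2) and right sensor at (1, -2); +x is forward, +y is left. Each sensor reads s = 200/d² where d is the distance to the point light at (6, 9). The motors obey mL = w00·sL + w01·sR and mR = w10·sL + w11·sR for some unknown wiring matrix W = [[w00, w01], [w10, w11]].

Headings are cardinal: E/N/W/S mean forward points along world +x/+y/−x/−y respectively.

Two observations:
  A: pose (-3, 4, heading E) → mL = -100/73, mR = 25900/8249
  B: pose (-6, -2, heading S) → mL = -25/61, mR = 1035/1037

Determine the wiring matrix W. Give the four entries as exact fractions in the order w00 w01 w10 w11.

obs A: pose=(-3,4,E) → sL=200/73, sR=200/113, mL=-100/73, mR=25900/8249
obs B: pose=(-6,-2,S) → sL=50/61, sR=10/17, mL=-25/61, mR=1035/1037
sensor matrix S = [[200/73, 200/113], [50/61, 10/17]]; det S = 1376000/8554213
solve [mL_A; mL_B] = S·[w00; w01] and [mR_A; mR_B] = S·[w10; w11]:
  w00 = -1/2, w01 = 0, w10 = 1/2, w11 = 1

-1/2 0 1/2 1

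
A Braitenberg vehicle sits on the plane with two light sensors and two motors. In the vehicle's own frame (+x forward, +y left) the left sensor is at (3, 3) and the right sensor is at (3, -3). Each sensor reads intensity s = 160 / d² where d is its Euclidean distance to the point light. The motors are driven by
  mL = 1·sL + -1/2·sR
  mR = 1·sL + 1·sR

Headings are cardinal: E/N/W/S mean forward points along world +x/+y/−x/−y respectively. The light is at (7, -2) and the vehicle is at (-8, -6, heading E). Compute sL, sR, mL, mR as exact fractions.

32/29 160/193 3856/5597 10816/5597

left sensor world pos  = (-5, -3); dL² = 145
right sensor world pos = (-5, -9); dR² = 193
sL = 160/145 = 32/29
sR = 160/193 = 160/193
mL = 1·sL + -1/2·sR = 3856/5597
mR = 1·sL + 1·sR = 10816/5597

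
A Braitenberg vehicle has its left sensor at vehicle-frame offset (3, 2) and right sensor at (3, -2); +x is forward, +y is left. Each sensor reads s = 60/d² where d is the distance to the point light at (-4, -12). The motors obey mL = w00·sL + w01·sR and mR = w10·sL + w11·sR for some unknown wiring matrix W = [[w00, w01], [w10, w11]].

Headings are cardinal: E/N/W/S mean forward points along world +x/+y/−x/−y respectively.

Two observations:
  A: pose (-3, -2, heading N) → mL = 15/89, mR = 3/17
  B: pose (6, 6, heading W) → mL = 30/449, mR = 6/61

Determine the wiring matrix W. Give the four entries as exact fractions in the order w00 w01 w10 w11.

0 1/2 1/2 0

obs A: pose=(-3,-2,N) → sL=6/17, sR=30/89, mL=15/89, mR=3/17
obs B: pose=(6,6,W) → sL=12/61, sR=60/449, mL=30/449, mR=6/61
sensor matrix S = [[6/17, 30/89], [12/61, 60/449]]; det S = -793440/41439557
solve [mL_A; mL_B] = S·[w00; w01] and [mR_A; mR_B] = S·[w10; w11]:
  w00 = 0, w01 = 1/2, w10 = 1/2, w11 = 0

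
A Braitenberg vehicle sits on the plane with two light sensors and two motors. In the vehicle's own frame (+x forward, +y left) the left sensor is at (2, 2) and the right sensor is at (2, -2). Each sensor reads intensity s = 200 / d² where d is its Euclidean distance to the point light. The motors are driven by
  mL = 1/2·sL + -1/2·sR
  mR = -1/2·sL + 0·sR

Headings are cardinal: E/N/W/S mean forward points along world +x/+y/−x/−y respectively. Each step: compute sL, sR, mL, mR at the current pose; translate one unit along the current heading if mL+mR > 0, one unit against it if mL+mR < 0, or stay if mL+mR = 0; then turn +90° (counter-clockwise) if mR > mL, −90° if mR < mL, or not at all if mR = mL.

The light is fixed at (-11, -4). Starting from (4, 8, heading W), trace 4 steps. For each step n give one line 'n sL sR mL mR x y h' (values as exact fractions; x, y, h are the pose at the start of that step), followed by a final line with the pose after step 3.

0 200/269 40/73 1920/19637 -100/269 4 8 W
1 25/49 5/13 40/637 -25/98 5 8 N
2 200/493 40/81 -1760/39933 -100/493 5 7 E
3 20/37 4/5 -24/185 -10/37 4 7 S
final 4 8 W

n=0: pose=(4,8,W); sL=200/269, sR=40/73; mL=1920/19637, mR=-100/269; mL+mR=-20/73 → advance -1; mR−mL=-9220/19637 → turn -1·90°
n=1: pose=(5,8,N); sL=25/49, sR=5/13; mL=40/637, mR=-25/98; mL+mR=-5/26 → advance -1; mR−mL=-405/1274 → turn -1·90°
n=2: pose=(5,7,E); sL=200/493, sR=40/81; mL=-1760/39933, mR=-100/493; mL+mR=-20/81 → advance -1; mR−mL=-6340/39933 → turn -1·90°
n=3: pose=(4,7,S); sL=20/37, sR=4/5; mL=-24/185, mR=-10/37; mL+mR=-2/5 → advance -1; mR−mL=-26/185 → turn -1·90°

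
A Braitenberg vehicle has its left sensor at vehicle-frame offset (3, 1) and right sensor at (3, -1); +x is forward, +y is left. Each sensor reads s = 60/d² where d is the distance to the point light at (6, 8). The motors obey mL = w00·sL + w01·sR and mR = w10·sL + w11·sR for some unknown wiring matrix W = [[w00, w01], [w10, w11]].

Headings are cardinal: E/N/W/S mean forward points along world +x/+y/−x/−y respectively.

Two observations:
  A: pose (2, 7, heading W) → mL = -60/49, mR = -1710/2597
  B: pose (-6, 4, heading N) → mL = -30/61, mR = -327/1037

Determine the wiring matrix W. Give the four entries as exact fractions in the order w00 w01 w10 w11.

0 -1 1/2 -1

obs A: pose=(2,7,W) → sL=60/53, sR=60/49, mL=-60/49, mR=-1710/2597
obs B: pose=(-6,4,N) → sL=6/17, sR=30/61, mL=-30/61, mR=-327/1037
sensor matrix S = [[60/53, 60/49], [6/17, 30/61]]; det S = 335520/2693089
solve [mL_A; mL_B] = S·[w00; w01] and [mR_A; mR_B] = S·[w10; w11]:
  w00 = 0, w01 = -1, w10 = 1/2, w11 = -1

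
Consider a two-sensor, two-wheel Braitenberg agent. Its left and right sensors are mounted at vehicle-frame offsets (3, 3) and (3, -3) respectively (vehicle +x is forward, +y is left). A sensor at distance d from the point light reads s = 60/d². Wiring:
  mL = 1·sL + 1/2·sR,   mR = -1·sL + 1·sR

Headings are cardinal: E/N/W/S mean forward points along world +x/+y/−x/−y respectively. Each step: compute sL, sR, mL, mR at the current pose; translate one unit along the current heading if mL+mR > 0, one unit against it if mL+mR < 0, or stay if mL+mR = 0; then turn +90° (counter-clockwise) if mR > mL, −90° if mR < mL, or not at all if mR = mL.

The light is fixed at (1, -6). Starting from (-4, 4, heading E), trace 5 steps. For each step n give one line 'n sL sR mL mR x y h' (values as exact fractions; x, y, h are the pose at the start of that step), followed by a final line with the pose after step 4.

0 60/173 60/53 8370/9169 7200/9169 -4 4 E
1 6/5 30/49 369/245 -144/245 -3 4 S
2 12/17 60/193 2826/3281 -1296/3281 -3 3 W
3 15/52 15/37 945/1924 225/1924 -4 3 N
4 60/173 60/53 8370/9169 7200/9169 -4 4 E
final -3 4 S

n=0: pose=(-4,4,E); sL=60/173, sR=60/53; mL=8370/9169, mR=7200/9169; mL+mR=90/53 → advance +1; mR−mL=-1170/9169 → turn -1·90°
n=1: pose=(-3,4,S); sL=6/5, sR=30/49; mL=369/245, mR=-144/245; mL+mR=45/49 → advance +1; mR−mL=-513/245 → turn -1·90°
n=2: pose=(-3,3,W); sL=12/17, sR=60/193; mL=2826/3281, mR=-1296/3281; mL+mR=90/193 → advance +1; mR−mL=-4122/3281 → turn -1·90°
n=3: pose=(-4,3,N); sL=15/52, sR=15/37; mL=945/1924, mR=225/1924; mL+mR=45/74 → advance +1; mR−mL=-180/481 → turn -1·90°
n=4: pose=(-4,4,E); sL=60/173, sR=60/53; mL=8370/9169, mR=7200/9169; mL+mR=90/53 → advance +1; mR−mL=-1170/9169 → turn -1·90°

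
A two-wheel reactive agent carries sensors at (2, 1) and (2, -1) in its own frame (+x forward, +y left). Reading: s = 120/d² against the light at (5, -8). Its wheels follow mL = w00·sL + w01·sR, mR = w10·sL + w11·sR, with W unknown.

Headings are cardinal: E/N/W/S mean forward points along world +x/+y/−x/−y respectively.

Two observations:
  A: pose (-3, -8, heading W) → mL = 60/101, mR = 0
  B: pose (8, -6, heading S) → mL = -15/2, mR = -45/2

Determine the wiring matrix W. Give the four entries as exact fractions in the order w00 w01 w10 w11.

obs A: pose=(-3,-8,W) → sL=120/101, sR=120/101, mL=60/101, mR=0
obs B: pose=(8,-6,S) → sL=15/2, sR=30, mL=-15/2, mR=-45/2
sensor matrix S = [[120/101, 120/101], [15/2, 30]]; det S = 2700/101
solve [mL_A; mL_B] = S·[w00; w01] and [mR_A; mR_B] = S·[w10; w11]:
  w00 = 1, w01 = -1/2, w10 = 1, w11 = -1

1 -1/2 1 -1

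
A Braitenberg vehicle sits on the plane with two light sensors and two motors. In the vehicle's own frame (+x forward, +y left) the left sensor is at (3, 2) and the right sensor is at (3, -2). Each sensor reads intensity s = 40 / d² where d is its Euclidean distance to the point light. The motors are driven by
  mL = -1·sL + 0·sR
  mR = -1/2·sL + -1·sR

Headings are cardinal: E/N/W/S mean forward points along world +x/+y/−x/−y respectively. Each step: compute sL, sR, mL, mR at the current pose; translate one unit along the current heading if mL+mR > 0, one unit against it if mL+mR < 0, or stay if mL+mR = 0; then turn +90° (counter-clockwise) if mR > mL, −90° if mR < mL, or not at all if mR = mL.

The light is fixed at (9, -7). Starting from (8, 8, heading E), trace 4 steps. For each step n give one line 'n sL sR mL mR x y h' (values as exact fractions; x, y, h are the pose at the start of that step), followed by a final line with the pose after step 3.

n=0: pose=(8,8,E); sL=40/293, sR=40/173; mL=-40/293, mR=-15180/50689; mL+mR=-22100/50689 → advance -1; mR−mL=-8260/50689 → turn -1·90°
n=1: pose=(7,8,S); sL=5/18, sR=1/4; mL=-5/18, mR=-7/18; mL+mR=-2/3 → advance -1; mR−mL=-1/9 → turn -1·90°
n=2: pose=(7,9,W); sL=40/221, sR=40/349; mL=-40/221, mR=-15820/77129; mL+mR=-29780/77129 → advance -1; mR−mL=-1860/77129 → turn -1·90°
n=3: pose=(8,9,N); sL=4/37, sR=20/181; mL=-4/37, mR=-1102/6697; mL+mR=-1826/6697 → advance -1; mR−mL=-378/6697 → turn -1·90°

0 40/293 40/173 -40/293 -15180/50689 8 8 E
1 5/18 1/4 -5/18 -7/18 7 8 S
2 40/221 40/349 -40/221 -15820/77129 7 9 W
3 4/37 20/181 -4/37 -1102/6697 8 9 N
final 8 8 E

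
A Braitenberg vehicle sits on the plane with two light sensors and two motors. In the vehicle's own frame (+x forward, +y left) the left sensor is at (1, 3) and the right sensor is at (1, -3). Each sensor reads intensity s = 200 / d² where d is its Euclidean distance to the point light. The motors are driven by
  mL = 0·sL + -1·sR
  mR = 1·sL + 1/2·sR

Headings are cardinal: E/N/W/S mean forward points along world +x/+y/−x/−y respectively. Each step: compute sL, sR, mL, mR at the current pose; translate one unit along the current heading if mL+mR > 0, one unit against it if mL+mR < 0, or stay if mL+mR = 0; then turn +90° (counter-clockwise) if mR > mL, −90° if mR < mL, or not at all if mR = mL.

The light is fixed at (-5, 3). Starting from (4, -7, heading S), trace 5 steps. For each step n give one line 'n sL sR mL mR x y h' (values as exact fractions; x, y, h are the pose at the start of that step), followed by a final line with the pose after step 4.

0 40/53 200/157 -200/157 11580/8321 4 -7 S
1 50/41 25/37 -25/37 4725/3034 4 -8 E
2 200/149 200/269 -200/269 68700/40081 5 -8 N
3 4/5 20/13 -20/13 102/65 5 -7 W
4 40/53 200/157 -200/157 11580/8321 4 -7 S
final 4 -8 E

n=0: pose=(4,-7,S); sL=40/53, sR=200/157; mL=-200/157, mR=11580/8321; mL+mR=980/8321 → advance +1; mR−mL=22180/8321 → turn +1·90°
n=1: pose=(4,-8,E); sL=50/41, sR=25/37; mL=-25/37, mR=4725/3034; mL+mR=2675/3034 → advance +1; mR−mL=6775/3034 → turn +1·90°
n=2: pose=(5,-8,N); sL=200/149, sR=200/269; mL=-200/269, mR=68700/40081; mL+mR=38900/40081 → advance +1; mR−mL=98500/40081 → turn +1·90°
n=3: pose=(5,-7,W); sL=4/5, sR=20/13; mL=-20/13, mR=102/65; mL+mR=2/65 → advance +1; mR−mL=202/65 → turn +1·90°
n=4: pose=(4,-7,S); sL=40/53, sR=200/157; mL=-200/157, mR=11580/8321; mL+mR=980/8321 → advance +1; mR−mL=22180/8321 → turn +1·90°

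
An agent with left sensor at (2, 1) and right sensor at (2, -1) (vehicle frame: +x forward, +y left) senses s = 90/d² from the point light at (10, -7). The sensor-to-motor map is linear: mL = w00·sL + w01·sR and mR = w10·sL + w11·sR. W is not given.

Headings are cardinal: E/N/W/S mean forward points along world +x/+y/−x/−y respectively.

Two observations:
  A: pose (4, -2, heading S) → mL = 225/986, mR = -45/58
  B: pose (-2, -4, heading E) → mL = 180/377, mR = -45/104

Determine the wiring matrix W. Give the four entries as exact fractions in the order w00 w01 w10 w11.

obs A: pose=(4,-2,S) → sL=45/17, sR=45/29, mL=225/986, mR=-45/58
obs B: pose=(-2,-4,E) → sL=45/58, sR=45/52, mL=180/377, mR=-45/104
sensor matrix S = [[45/17, 45/29], [45/58, 45/52]]; det S = 807975/743444
solve [mL_A; mL_B] = S·[w00; w01] and [mR_A; mR_B] = S·[w10; w11]:
  w00 = -1/2, w01 = 1, w10 = 0, w11 = -1/2

-1/2 1 0 -1/2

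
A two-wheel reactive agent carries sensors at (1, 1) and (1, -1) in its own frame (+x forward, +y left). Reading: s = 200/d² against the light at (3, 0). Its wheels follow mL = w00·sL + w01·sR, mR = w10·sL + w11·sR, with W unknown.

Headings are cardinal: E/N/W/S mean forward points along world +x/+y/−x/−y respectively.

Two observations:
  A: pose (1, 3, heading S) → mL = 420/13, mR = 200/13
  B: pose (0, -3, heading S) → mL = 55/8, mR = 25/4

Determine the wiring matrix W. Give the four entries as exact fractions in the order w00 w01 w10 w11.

obs A: pose=(1,3,S) → sL=40, sR=200/13, mL=420/13, mR=200/13
obs B: pose=(0,-3,S) → sL=10, sR=25/4, mL=55/8, mR=25/4
sensor matrix S = [[40, 200/13], [10, 25/4]]; det S = 1250/13
solve [mL_A; mL_B] = S·[w00; w01] and [mR_A; mR_B] = S·[w10; w11]:
  w00 = 1, w01 = -1/2, w10 = 0, w11 = 1

1 -1/2 0 1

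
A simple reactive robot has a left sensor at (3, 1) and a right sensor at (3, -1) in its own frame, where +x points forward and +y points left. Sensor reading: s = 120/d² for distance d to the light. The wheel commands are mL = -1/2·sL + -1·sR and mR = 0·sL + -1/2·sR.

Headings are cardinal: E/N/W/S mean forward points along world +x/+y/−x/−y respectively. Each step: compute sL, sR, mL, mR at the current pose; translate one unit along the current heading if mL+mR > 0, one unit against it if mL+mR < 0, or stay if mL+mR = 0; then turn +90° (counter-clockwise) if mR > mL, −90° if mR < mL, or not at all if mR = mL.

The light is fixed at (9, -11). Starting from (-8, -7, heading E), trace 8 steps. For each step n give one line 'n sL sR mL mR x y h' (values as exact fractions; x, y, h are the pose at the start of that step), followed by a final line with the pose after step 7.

n=0: pose=(-8,-7,E); sL=120/221, sR=24/41; mL=-7764/9061, mR=-12/41; mL+mR=-10416/9061 → advance -1; mR−mL=5112/9061 → turn +1·90°
n=1: pose=(-9,-7,N); sL=12/41, sR=60/169; mL=-3474/6929, mR=-30/169; mL+mR=-4704/6929 → advance -1; mR−mL=2244/6929 → turn +1·90°
n=2: pose=(-9,-8,W); sL=24/89, sR=120/457; mL=-16164/40673, mR=-60/457; mL+mR=-21504/40673 → advance -1; mR−mL=10824/40673 → turn +1·90°
n=3: pose=(-8,-8,S); sL=15/32, sR=10/27; mL=-1045/1728, mR=-5/27; mL+mR=-455/576 → advance -1; mR−mL=725/1728 → turn +1·90°
n=4: pose=(-8,-7,E); sL=120/221, sR=24/41; mL=-7764/9061, mR=-12/41; mL+mR=-10416/9061 → advance -1; mR−mL=5112/9061 → turn +1·90°
n=5: pose=(-9,-7,N); sL=12/41, sR=60/169; mL=-3474/6929, mR=-30/169; mL+mR=-4704/6929 → advance -1; mR−mL=2244/6929 → turn +1·90°
n=6: pose=(-9,-8,W); sL=24/89, sR=120/457; mL=-16164/40673, mR=-60/457; mL+mR=-21504/40673 → advance -1; mR−mL=10824/40673 → turn +1·90°
n=7: pose=(-8,-8,S); sL=15/32, sR=10/27; mL=-1045/1728, mR=-5/27; mL+mR=-455/576 → advance -1; mR−mL=725/1728 → turn +1·90°

0 120/221 24/41 -7764/9061 -12/41 -8 -7 E
1 12/41 60/169 -3474/6929 -30/169 -9 -7 N
2 24/89 120/457 -16164/40673 -60/457 -9 -8 W
3 15/32 10/27 -1045/1728 -5/27 -8 -8 S
4 120/221 24/41 -7764/9061 -12/41 -8 -7 E
5 12/41 60/169 -3474/6929 -30/169 -9 -7 N
6 24/89 120/457 -16164/40673 -60/457 -9 -8 W
7 15/32 10/27 -1045/1728 -5/27 -8 -8 S
final -8 -7 E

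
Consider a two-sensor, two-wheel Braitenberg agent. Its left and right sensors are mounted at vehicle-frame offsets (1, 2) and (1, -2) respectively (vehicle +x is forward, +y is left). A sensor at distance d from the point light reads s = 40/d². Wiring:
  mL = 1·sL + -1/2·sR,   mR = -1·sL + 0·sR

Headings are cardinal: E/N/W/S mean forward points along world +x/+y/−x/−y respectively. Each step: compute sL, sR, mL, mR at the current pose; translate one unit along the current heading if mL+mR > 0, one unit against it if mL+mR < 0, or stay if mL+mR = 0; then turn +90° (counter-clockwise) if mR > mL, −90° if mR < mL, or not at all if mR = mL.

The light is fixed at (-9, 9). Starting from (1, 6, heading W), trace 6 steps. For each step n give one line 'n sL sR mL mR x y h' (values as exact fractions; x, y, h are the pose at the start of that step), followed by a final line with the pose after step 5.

n=0: pose=(1,6,W); sL=20/53, sR=20/41; mL=290/2173, mR=-20/53; mL+mR=-10/41 → advance -1; mR−mL=-1110/2173 → turn -1·90°
n=1: pose=(2,6,N); sL=8/17, sR=40/173; mL=1044/2941, mR=-8/17; mL+mR=-20/173 → advance -1; mR−mL=-2428/2941 → turn -1·90°
n=2: pose=(2,5,E); sL=10/37, sR=2/9; mL=53/333, mR=-10/37; mL+mR=-1/9 → advance -1; mR−mL=-143/333 → turn -1·90°
n=3: pose=(1,5,S); sL=40/169, sR=40/89; mL=180/15041, mR=-40/169; mL+mR=-20/89 → advance -1; mR−mL=-3740/15041 → turn -1·90°
n=4: pose=(1,6,W); sL=20/53, sR=20/41; mL=290/2173, mR=-20/53; mL+mR=-10/41 → advance -1; mR−mL=-1110/2173 → turn -1·90°
n=5: pose=(2,6,N); sL=8/17, sR=40/173; mL=1044/2941, mR=-8/17; mL+mR=-20/173 → advance -1; mR−mL=-2428/2941 → turn -1·90°

0 20/53 20/41 290/2173 -20/53 1 6 W
1 8/17 40/173 1044/2941 -8/17 2 6 N
2 10/37 2/9 53/333 -10/37 2 5 E
3 40/169 40/89 180/15041 -40/169 1 5 S
4 20/53 20/41 290/2173 -20/53 1 6 W
5 8/17 40/173 1044/2941 -8/17 2 6 N
final 2 5 E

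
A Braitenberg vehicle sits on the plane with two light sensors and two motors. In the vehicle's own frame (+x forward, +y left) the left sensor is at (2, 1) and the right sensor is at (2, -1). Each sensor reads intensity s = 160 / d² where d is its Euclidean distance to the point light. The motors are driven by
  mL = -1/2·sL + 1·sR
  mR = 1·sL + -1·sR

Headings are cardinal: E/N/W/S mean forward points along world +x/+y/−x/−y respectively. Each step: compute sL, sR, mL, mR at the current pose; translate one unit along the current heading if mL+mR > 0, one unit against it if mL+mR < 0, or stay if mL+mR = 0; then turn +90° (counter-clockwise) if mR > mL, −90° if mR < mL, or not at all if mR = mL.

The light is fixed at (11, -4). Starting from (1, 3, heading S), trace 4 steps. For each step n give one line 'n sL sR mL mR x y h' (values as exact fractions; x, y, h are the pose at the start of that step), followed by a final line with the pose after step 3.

0 80/53 80/73 1320/3869 1600/3869 1 3 S
1 160/113 160/89 10960/10057 -3840/10057 1 2 E
2 2 40/29 11/29 18/29 2 2 S
3 32/17 32/13 336/221 -128/221 2 1 E
final 3 1 S

n=0: pose=(1,3,S); sL=80/53, sR=80/73; mL=1320/3869, mR=1600/3869; mL+mR=40/53 → advance +1; mR−mL=280/3869 → turn +1·90°
n=1: pose=(1,2,E); sL=160/113, sR=160/89; mL=10960/10057, mR=-3840/10057; mL+mR=80/113 → advance +1; mR−mL=-14800/10057 → turn -1·90°
n=2: pose=(2,2,S); sL=2, sR=40/29; mL=11/29, mR=18/29; mL+mR=1 → advance +1; mR−mL=7/29 → turn +1·90°
n=3: pose=(2,1,E); sL=32/17, sR=32/13; mL=336/221, mR=-128/221; mL+mR=16/17 → advance +1; mR−mL=-464/221 → turn -1·90°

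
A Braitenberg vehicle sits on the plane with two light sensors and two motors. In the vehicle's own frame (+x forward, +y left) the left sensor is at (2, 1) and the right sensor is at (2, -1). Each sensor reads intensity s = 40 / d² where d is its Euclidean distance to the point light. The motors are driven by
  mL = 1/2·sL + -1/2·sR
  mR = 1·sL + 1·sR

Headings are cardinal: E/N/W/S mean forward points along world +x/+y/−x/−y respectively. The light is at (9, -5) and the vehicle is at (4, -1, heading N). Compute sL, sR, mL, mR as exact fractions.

left sensor world pos  = (3, 1); dL² = 72
right sensor world pos = (5, 1); dR² = 52
sL = 40/72 = 5/9
sR = 40/52 = 10/13
mL = 1/2·sL + -1/2·sR = -25/234
mR = 1·sL + 1·sR = 155/117

5/9 10/13 -25/234 155/117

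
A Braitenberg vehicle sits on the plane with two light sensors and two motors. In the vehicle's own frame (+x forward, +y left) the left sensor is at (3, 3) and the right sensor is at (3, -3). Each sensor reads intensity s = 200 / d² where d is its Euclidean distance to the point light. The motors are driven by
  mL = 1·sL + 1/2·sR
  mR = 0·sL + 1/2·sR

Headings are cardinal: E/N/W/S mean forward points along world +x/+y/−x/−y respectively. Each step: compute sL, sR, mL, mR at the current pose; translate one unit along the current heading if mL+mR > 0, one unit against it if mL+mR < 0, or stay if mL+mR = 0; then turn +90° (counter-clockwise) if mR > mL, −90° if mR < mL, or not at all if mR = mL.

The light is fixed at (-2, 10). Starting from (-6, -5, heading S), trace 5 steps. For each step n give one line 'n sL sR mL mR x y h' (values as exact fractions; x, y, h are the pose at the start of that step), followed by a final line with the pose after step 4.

n=0: pose=(-6,-5,S); sL=8/13, sR=200/373; mL=4284/4849, mR=100/373; mL+mR=5584/4849 → advance +1; mR−mL=-8/13 → turn -1·90°
n=1: pose=(-6,-6,W); sL=20/41, sR=100/109; mL=4230/4469, mR=50/109; mL+mR=6280/4469 → advance +1; mR−mL=-20/41 → turn -1·90°
n=2: pose=(-7,-6,N); sL=200/233, sR=200/173; mL=57900/40309, mR=100/173; mL+mR=81200/40309 → advance +1; mR−mL=-200/233 → turn -1·90°
n=3: pose=(-7,-5,E); sL=50/37, sR=25/41; mL=5025/3034, mR=25/82; mL+mR=2975/1517 → advance +1; mR−mL=-50/37 → turn -1·90°
n=4: pose=(-6,-5,S); sL=8/13, sR=200/373; mL=4284/4849, mR=100/373; mL+mR=5584/4849 → advance +1; mR−mL=-8/13 → turn -1·90°

0 8/13 200/373 4284/4849 100/373 -6 -5 S
1 20/41 100/109 4230/4469 50/109 -6 -6 W
2 200/233 200/173 57900/40309 100/173 -7 -6 N
3 50/37 25/41 5025/3034 25/82 -7 -5 E
4 8/13 200/373 4284/4849 100/373 -6 -5 S
final -6 -6 W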